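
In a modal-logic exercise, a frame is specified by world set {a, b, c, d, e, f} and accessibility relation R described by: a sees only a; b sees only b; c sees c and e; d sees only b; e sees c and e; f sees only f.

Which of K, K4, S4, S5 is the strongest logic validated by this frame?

K4

Transitive (axiom 4): yes — every two-step R-path is closed by a direct edge.
Reflexive (axiom T): no — d is not related to itself.
Euclidean (axiom 5): yes — any two successors of a common world are R-related.
So F validates K, K4; S4 would additionally require R to be reflexive. The strongest is K4.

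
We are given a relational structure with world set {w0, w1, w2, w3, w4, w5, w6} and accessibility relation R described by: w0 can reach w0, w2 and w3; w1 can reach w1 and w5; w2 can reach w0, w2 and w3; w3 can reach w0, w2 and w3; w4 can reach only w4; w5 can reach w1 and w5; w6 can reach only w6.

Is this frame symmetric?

Symmetric: yes — every pair in R has its reverse in R.

Yes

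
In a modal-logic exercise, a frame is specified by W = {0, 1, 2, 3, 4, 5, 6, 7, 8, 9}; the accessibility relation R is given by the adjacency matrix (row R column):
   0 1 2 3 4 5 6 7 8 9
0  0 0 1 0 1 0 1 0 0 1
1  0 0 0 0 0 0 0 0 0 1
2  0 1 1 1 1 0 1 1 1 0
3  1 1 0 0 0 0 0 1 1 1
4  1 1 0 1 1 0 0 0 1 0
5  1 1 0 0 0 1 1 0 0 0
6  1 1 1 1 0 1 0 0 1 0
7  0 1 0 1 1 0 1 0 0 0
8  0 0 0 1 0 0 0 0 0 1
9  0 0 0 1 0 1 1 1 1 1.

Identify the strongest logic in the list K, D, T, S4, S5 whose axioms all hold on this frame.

D

Serial (axiom D): yes — every world has a successor (e.g. 0 R 2).
Reflexive (axiom T): no — 0 is not related to itself.
Transitive (axiom 4): no — 0 R 2 and 2 R 1, but not 0 R 1.
Euclidean (axiom 5): no — 0 R 2 and 0 R 9, but not 2 R 9.
So F validates K, D; T would additionally require R to be reflexive. The strongest is D.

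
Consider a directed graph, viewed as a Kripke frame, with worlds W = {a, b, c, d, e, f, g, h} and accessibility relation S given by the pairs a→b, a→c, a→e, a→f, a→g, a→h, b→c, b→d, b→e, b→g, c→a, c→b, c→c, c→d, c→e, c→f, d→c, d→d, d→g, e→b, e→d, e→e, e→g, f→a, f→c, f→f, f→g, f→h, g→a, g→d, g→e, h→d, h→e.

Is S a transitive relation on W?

No

Transitive: no — a S b and b S d, but not a S d.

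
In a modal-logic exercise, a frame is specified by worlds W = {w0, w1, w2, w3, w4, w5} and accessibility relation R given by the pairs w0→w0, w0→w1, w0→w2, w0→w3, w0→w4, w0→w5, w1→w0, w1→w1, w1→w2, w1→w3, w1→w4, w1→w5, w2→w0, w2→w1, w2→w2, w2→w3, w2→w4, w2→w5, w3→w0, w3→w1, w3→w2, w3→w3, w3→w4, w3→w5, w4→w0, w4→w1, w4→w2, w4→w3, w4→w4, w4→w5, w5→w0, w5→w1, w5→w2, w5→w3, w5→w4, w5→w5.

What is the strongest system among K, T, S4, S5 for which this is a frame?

S5

Reflexive (axiom T): yes — every world is R-related to itself.
Transitive (axiom 4): yes — every two-step R-path is closed by a direct edge.
Euclidean (axiom 5): yes — any two successors of a common world are R-related.
So F validates K, T, S4, S5. The strongest is S5.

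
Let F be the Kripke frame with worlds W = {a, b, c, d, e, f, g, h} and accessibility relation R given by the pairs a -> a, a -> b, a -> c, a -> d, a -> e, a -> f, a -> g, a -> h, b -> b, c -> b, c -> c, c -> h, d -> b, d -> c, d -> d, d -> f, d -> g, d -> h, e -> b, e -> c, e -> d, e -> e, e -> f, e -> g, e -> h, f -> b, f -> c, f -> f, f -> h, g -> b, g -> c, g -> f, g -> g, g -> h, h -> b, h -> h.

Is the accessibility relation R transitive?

Transitive: yes — every two-step R-path is closed by a direct edge.

Yes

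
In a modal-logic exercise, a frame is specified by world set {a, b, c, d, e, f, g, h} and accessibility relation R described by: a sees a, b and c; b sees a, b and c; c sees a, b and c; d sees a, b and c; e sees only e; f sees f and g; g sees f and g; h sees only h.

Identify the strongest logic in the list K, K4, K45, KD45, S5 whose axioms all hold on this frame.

Transitive (axiom 4): yes — every two-step R-path is closed by a direct edge.
Euclidean (axiom 5): yes — any two successors of a common world are R-related.
Serial (axiom D): yes — every world has a successor (e.g. a R a).
Reflexive (axiom T): no — d is not related to itself.
So F validates K, K4, K45, KD45; S5 would additionally require R to be reflexive. The strongest is KD45.

KD45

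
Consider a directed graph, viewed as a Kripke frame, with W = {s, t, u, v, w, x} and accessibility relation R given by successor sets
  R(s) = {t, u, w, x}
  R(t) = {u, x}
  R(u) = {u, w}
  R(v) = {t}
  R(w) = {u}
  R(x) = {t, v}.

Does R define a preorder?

No

Reflexive: no — s is not related to itself.
Transitive: no — s R x and x R v, but not s R v.
So R is not a preorder.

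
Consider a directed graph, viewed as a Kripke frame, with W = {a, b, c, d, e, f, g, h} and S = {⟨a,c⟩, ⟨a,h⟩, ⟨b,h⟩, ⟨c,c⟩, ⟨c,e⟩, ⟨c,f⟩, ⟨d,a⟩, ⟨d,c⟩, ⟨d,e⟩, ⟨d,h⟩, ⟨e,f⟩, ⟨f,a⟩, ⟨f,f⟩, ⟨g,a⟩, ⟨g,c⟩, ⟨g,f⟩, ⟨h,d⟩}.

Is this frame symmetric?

No

Symmetric: no — a S c but not c S a.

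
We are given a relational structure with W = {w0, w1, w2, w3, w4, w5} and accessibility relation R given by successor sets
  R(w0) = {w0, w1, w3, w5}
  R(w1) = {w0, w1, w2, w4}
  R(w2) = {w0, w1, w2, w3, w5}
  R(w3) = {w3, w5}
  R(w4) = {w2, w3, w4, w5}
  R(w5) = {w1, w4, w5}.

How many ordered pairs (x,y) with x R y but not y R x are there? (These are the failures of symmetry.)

10

Enumerating: (w0,w3), (w0,w5), (w1,w4), (w2,w0), (w2,w3), (w2,w5), (w3,w5), (w4,w2), (w4,w3), (w5,w1).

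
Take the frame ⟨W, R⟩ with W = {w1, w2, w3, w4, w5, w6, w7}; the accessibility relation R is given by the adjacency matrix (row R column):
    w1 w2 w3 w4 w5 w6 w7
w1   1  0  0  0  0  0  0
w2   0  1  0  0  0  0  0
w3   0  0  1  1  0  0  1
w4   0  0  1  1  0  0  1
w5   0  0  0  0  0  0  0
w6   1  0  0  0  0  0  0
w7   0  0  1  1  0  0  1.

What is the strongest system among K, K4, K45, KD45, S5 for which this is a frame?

Transitive (axiom 4): yes — every two-step R-path is closed by a direct edge.
Euclidean (axiom 5): yes — any two successors of a common world are R-related.
Serial (axiom D): no — w5 has no R-successor.
Reflexive (axiom T): no — w5 is not related to itself.
So F validates K, K4, K45; KD45 would additionally require R to be serial. The strongest is K45.

K45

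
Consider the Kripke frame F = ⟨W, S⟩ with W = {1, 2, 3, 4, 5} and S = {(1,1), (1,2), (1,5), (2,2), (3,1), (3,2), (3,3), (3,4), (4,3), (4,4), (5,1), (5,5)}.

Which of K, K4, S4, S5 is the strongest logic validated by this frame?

K

Transitive (axiom 4): no — 3 S 1 and 1 S 5, but not 3 S 5.
Reflexive (axiom T): yes — every world is S-related to itself.
Euclidean (axiom 5): no — 1 S 2 and 1 S 5, but not 2 S 5.
So F validates K; K4 would additionally require S to be transitive. The strongest is K.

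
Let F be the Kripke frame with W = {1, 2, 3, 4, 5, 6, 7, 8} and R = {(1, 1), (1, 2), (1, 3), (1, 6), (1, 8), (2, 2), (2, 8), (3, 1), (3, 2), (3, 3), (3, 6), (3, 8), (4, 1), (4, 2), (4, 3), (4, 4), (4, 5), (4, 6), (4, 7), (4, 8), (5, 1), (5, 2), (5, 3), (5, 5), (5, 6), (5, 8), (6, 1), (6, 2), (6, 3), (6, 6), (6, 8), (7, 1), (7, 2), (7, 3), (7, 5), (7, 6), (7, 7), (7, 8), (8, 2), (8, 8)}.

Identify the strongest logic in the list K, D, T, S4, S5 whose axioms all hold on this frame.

S4

Serial (axiom D): yes — every world has a successor (e.g. 1 R 1).
Reflexive (axiom T): yes — every world is R-related to itself.
Transitive (axiom 4): yes — every two-step R-path is closed by a direct edge.
Euclidean (axiom 5): no — 1 R 2 and 1 R 3, but not 2 R 3.
So F validates K, D, T, S4; S5 would additionally require R to be Euclidean. The strongest is S4.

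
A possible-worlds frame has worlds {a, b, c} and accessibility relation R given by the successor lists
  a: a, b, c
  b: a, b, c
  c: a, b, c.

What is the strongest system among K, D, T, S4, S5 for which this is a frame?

Serial (axiom D): yes — every world has a successor (e.g. a R a).
Reflexive (axiom T): yes — every world is R-related to itself.
Transitive (axiom 4): yes — every two-step R-path is closed by a direct edge.
Euclidean (axiom 5): yes — any two successors of a common world are R-related.
So F validates K, D, T, S4, S5. The strongest is S5.

S5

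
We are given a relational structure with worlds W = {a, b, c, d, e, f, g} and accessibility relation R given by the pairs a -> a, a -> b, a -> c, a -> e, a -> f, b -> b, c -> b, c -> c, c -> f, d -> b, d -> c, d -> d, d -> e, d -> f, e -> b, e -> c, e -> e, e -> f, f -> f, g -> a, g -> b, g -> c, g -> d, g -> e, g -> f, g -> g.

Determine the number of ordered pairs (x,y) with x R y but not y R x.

19

Enumerating: (a,b), (a,c), (a,e), (a,f), (c,b), (c,f), (d,b), (d,c), (d,e), (d,f), (e,b), (e,c), … and 7 more.
Total: 19.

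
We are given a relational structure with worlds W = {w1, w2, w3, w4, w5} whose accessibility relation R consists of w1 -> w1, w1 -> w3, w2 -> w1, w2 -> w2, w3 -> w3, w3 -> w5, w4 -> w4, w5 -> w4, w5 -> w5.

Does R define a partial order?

No

Reflexive: yes — every world is R-related to itself.
Transitive: no — w1 R w3 and w3 R w5, but not w1 R w5.
Antisymmetric: yes — no distinct pair is related both ways.
So R is not a partial order.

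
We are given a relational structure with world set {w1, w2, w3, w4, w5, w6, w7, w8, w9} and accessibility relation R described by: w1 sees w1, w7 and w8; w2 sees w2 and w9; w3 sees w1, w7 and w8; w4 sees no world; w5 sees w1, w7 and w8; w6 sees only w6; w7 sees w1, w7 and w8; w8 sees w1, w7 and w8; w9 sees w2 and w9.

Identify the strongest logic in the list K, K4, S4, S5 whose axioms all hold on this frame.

K4

Transitive (axiom 4): yes — every two-step R-path is closed by a direct edge.
Reflexive (axiom T): no — w3 is not related to itself.
Euclidean (axiom 5): yes — any two successors of a common world are R-related.
So F validates K, K4; S4 would additionally require R to be reflexive. The strongest is K4.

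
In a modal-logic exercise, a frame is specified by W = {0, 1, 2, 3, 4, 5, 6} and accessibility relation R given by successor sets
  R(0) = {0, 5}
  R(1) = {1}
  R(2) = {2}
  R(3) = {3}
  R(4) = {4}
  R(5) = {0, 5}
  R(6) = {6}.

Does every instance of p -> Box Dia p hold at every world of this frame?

The schema B characterises exactly the symmetric frames.
Symmetric: yes — every pair in R has its reverse in R.

Yes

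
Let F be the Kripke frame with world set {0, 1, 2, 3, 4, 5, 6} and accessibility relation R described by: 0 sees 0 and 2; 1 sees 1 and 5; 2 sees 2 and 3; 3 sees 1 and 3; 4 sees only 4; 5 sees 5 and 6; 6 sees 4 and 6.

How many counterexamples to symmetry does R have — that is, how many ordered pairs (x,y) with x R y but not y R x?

6

Enumerating: (0,2), (1,5), (2,3), (3,1), (5,6), (6,4).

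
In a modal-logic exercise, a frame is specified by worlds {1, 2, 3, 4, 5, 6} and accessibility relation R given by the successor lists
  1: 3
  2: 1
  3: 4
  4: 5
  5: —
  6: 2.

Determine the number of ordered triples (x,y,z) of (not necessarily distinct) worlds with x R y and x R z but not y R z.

5

Enumerating: (1,3,3), (2,1,1), (3,4,4), (4,5,5), (6,2,2).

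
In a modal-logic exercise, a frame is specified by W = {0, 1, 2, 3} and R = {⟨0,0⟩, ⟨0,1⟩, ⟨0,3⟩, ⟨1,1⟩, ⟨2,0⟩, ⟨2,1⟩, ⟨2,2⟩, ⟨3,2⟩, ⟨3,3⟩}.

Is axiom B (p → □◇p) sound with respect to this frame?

No

Axiom B corresponds to the accessibility relation being symmetric.
Symmetric: no — 0 R 1 but not 1 R 0.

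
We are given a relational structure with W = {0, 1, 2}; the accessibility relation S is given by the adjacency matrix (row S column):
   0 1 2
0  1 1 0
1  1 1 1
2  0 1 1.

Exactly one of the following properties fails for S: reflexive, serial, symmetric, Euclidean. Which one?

Euclidean

Reflexive: yes — every world is S-related to itself.
Serial: yes — every world has a successor (e.g. 0 S 0).
Symmetric: yes — every pair in S has its reverse in S.
Euclidean: no — 1 S 0 and 1 S 2, but not 0 S 2.
Only Euclidean fails.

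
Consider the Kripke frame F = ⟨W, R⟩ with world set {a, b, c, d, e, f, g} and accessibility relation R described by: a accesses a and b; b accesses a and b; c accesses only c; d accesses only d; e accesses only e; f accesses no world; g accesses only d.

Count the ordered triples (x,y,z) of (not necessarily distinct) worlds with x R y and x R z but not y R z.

0

R is Euclidean; there are no such tuples.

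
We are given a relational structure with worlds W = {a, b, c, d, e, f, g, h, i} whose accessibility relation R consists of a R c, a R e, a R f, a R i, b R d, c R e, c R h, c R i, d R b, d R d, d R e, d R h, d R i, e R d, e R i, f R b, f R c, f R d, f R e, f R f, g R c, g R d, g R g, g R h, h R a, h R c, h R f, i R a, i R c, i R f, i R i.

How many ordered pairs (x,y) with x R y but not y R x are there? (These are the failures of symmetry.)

Enumerating: (a,c), (a,e), (a,f), (c,e), (d,h), (d,i), (e,i), (f,b), (f,c), (f,d), (f,e), (g,c), (g,d), (g,h), (h,a), (h,f), (i,f).

17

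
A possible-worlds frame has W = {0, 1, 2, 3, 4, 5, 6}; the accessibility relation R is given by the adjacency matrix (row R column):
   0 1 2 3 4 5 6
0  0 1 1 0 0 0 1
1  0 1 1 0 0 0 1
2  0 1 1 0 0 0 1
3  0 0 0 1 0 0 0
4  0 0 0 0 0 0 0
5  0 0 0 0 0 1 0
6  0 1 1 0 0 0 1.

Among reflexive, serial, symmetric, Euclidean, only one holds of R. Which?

Euclidean

Reflexive: no — 0 is not related to itself.
Serial: no — 4 has no R-successor.
Symmetric: no — 0 R 1 but not 1 R 0.
Euclidean: yes — any two successors of a common world are R-related.
Only Euclidean holds.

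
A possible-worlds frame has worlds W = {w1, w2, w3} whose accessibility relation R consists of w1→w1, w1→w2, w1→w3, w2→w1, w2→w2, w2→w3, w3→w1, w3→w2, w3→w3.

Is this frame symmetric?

Yes

Symmetric: yes — every pair in R has its reverse in R.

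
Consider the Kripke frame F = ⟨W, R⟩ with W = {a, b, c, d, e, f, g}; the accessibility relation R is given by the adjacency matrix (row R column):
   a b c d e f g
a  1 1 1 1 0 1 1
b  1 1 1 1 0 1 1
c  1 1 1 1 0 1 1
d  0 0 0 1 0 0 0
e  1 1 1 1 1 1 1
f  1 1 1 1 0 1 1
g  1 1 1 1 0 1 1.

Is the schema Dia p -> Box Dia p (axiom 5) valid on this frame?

No

Axiom 5 corresponds to the accessibility relation being Euclidean.
Euclidean: no — a R d and a R b, but not d R b.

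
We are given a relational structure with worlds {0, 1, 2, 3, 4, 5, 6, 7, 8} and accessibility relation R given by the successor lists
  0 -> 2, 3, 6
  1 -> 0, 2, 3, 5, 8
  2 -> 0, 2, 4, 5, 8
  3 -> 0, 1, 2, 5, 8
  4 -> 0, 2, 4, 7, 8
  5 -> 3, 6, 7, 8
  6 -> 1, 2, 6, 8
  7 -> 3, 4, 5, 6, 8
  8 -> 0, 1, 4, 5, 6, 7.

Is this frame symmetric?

No

Symmetric: no — 0 R 6 but not 6 R 0.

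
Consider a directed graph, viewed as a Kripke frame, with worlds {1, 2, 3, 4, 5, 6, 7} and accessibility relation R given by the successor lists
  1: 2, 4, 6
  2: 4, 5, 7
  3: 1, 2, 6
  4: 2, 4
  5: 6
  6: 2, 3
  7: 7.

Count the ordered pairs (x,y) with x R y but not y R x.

9

Enumerating: (1,2), (1,4), (1,6), (2,5), (2,7), (3,1), (3,2), (5,6), (6,2).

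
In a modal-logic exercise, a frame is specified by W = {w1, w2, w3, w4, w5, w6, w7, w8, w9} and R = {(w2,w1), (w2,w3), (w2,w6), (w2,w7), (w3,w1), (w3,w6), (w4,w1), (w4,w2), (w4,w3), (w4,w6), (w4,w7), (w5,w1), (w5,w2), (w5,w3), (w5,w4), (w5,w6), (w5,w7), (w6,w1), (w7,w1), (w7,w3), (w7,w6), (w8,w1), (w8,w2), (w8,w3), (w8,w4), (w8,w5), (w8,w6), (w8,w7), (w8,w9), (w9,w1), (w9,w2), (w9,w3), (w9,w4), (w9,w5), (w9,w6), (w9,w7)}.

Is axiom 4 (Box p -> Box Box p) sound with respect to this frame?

Axiom 4 corresponds to the accessibility relation being transitive.
Transitive: yes — every two-step R-path is closed by a direct edge.

Yes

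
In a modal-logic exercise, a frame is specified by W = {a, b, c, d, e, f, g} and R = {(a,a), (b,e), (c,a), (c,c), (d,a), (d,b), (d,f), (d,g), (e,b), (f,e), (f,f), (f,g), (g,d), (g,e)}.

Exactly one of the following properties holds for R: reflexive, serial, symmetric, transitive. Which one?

Reflexive: no — b is not related to itself.
Serial: yes — every world has a successor (e.g. a R a).
Symmetric: no — c R a but not a R c.
Transitive: no — d R b and b R e, but not d R e.
Only serial holds.

serial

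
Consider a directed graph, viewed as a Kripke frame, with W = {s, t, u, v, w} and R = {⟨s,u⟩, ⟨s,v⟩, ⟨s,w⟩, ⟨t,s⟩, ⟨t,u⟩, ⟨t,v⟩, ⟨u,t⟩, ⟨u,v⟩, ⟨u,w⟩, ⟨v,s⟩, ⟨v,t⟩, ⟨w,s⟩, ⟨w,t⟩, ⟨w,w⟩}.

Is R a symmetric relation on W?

Symmetric: no — s R u but not u R s.

No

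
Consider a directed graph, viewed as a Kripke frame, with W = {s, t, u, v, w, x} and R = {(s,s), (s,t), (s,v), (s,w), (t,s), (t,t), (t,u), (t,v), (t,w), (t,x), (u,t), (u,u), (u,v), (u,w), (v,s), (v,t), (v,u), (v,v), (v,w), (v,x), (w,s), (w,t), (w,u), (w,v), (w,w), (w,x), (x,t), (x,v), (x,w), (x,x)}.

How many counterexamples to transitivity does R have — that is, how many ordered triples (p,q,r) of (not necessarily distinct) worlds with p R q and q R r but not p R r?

Enumerating: (s,t,u), (s,t,x), (s,v,u), (s,v,x), (s,w,u), (s,w,x), (u,t,s), (u,t,x), (u,v,s), (u,v,x), (u,w,s), (u,w,x), (x,t,s), (x,t,u), (x,v,s), (x,v,u), (x,w,s), (x,w,u).

18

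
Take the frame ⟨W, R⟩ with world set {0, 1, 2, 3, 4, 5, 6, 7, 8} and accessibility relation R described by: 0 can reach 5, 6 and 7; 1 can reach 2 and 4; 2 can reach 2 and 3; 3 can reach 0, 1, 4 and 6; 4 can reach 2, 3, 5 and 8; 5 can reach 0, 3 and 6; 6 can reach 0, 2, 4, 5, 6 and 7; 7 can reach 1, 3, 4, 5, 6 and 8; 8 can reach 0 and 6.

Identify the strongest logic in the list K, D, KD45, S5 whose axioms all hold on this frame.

Serial (axiom D): yes — every world has a successor (e.g. 0 R 5).
Euclidean (axiom 5): no — 0 R 5 and 0 R 7, but not 5 R 7.
Transitive (axiom 4): no — 0 R 5 and 5 R 3, but not 0 R 3.
Reflexive (axiom T): no — 0 is not related to itself.
So F validates K, D; KD45 would additionally require R to be Euclidean and transitive. The strongest is D.

D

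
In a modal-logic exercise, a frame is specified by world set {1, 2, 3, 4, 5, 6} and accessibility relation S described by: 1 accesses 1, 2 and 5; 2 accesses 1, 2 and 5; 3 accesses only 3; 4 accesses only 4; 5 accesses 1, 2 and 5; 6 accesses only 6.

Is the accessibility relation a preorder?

Reflexive: yes — every world is S-related to itself.
Transitive: yes — every two-step S-path is closed by a direct edge.
So S is a preorder.

Yes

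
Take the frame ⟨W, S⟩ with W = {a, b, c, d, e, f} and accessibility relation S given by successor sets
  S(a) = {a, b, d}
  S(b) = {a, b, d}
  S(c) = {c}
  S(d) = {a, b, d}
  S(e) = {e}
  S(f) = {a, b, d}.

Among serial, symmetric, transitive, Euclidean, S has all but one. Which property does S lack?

Serial: yes — every world has a successor (e.g. a S a).
Symmetric: no — f S a but not a S f.
Transitive: yes — every two-step S-path is closed by a direct edge.
Euclidean: yes — any two successors of a common world are S-related.
Only symmetric fails.

symmetric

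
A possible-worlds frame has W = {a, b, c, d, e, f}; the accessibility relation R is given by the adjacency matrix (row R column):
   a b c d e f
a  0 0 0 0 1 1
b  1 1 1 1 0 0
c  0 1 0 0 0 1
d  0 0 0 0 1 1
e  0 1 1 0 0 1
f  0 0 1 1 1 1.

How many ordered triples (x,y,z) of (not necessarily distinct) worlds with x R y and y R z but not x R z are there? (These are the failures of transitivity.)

Enumerating: (a,e,b), (a,e,c), (a,f,c), (a,f,d), (b,a,e), (b,a,f), (b,c,f), (b,d,e), (b,d,f), (c,b,a), (c,b,c), (c,b,d), … and 13 more.
Total: 25.

25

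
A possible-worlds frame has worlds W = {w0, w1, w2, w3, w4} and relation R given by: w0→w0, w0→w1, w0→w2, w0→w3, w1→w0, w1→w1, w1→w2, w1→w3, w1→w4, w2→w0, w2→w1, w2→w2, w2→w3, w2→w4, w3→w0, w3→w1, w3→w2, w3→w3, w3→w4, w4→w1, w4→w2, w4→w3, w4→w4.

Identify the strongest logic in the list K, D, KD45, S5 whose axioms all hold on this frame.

Serial (axiom D): yes — every world has a successor (e.g. w0 R w0).
Euclidean (axiom 5): no — w1 R w0 and w1 R w4, but not w0 R w4.
Transitive (axiom 4): no — w0 R w1 and w1 R w4, but not w0 R w4.
Reflexive (axiom T): yes — every world is R-related to itself.
So F validates K, D; KD45 would additionally require R to be Euclidean and transitive. The strongest is D.

D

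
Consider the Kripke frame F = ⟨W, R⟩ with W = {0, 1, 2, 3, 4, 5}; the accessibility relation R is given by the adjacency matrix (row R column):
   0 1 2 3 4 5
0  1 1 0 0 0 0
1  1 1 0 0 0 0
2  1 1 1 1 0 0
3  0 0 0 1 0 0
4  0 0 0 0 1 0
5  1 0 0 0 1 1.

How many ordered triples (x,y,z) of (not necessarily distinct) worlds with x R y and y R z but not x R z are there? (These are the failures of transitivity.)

Enumerating: (5,0,1).

1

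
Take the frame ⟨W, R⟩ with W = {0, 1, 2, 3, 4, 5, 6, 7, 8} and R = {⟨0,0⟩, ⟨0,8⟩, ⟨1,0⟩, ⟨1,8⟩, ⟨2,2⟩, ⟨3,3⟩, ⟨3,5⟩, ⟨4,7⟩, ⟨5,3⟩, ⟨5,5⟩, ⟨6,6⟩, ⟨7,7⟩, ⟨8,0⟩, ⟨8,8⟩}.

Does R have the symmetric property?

No

Symmetric: no — 1 R 0 but not 0 R 1.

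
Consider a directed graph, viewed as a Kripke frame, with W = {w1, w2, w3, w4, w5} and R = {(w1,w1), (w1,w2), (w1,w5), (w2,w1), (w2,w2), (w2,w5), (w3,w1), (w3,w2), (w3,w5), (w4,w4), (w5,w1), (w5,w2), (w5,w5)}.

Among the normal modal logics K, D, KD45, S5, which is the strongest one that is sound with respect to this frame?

KD45

Serial (axiom D): yes — every world has a successor (e.g. w1 R w1).
Euclidean (axiom 5): yes — any two successors of a common world are R-related.
Transitive (axiom 4): yes — every two-step R-path is closed by a direct edge.
Reflexive (axiom T): no — w3 is not related to itself.
So F validates K, D, KD45; S5 would additionally require R to be reflexive. The strongest is KD45.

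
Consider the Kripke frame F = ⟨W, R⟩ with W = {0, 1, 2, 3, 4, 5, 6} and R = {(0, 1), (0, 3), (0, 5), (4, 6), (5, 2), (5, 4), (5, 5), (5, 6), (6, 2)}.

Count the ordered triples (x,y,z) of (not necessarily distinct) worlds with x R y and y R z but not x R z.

Enumerating: (0,5,2), (0,5,4), (0,5,6), (4,6,2).

4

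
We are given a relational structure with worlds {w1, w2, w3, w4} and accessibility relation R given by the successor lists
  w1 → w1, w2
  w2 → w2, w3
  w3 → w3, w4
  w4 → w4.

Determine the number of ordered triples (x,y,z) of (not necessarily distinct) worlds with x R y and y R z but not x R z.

Enumerating: (w1,w2,w3), (w2,w3,w4).

2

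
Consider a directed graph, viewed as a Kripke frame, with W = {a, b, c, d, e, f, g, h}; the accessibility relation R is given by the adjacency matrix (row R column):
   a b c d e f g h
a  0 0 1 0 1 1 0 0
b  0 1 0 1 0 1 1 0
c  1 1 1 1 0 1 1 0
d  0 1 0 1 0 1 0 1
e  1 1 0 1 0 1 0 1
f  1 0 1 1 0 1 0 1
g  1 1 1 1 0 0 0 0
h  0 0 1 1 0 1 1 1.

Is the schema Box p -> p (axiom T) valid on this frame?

No

The schema T characterises exactly the reflexive frames.
Reflexive: no — a is not related to itself.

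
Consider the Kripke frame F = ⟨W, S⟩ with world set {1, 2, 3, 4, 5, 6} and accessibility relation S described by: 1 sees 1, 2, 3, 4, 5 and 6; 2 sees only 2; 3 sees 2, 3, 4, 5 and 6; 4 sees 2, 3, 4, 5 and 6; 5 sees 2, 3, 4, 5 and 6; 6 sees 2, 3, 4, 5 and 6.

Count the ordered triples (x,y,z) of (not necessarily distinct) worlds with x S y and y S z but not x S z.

0

S is transitive; there are no such tuples.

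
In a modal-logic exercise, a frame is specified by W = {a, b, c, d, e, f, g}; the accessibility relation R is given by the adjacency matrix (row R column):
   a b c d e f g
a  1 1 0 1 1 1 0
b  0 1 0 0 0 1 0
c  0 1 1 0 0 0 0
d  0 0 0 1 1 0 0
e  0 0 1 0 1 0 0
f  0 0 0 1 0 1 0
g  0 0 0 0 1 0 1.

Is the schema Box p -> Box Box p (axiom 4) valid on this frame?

No

Axiom 4 corresponds to the accessibility relation being transitive.
Transitive: no — a R e and e R c, but not a R c.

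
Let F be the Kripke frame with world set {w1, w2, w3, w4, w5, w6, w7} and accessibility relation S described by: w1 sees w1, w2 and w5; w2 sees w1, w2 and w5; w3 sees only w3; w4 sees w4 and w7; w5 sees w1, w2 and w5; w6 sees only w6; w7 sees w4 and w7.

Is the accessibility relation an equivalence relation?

Yes

Reflexive: yes — every world is S-related to itself.
Symmetric: yes — every pair in S has its reverse in S.
Transitive: yes — every two-step S-path is closed by a direct edge.
So S is an equivalence relation.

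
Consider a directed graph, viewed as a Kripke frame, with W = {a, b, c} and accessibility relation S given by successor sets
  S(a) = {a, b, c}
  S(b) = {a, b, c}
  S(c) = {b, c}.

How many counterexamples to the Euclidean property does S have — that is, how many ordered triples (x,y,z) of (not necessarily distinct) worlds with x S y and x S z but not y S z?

2

Enumerating: (a,c,a), (b,c,a).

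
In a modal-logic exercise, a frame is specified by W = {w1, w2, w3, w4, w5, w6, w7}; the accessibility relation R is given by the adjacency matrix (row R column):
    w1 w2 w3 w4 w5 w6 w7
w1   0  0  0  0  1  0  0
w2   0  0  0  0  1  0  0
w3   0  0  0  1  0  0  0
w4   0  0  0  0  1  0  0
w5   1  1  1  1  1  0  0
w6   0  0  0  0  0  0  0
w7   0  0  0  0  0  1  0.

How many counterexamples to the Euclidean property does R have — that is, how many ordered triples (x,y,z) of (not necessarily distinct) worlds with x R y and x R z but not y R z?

Enumerating: (w3,w4,w4), (w5,w1,w1), (w5,w1,w2), (w5,w1,w3), (w5,w1,w4), (w5,w2,w1), (w5,w2,w2), (w5,w2,w3), (w5,w2,w4), (w5,w3,w1), (w5,w3,w2), (w5,w3,w3), (w5,w3,w5), (w5,w4,w1), (w5,w4,w2), (w5,w4,w3), (w5,w4,w4), (w7,w6,w6).

18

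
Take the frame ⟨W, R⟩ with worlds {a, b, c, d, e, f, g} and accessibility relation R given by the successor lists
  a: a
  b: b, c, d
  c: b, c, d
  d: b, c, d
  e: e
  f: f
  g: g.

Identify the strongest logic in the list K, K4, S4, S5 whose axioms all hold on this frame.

S5

Transitive (axiom 4): yes — every two-step R-path is closed by a direct edge.
Reflexive (axiom T): yes — every world is R-related to itself.
Euclidean (axiom 5): yes — any two successors of a common world are R-related.
So F validates K, K4, S4, S5. The strongest is S5.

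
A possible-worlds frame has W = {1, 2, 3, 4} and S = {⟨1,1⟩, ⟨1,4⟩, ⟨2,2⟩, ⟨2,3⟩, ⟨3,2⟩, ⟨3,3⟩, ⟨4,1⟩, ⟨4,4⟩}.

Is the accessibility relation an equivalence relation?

Yes

Reflexive: yes — every world is S-related to itself.
Symmetric: yes — every pair in S has its reverse in S.
Transitive: yes — every two-step S-path is closed by a direct edge.
So S is an equivalence relation.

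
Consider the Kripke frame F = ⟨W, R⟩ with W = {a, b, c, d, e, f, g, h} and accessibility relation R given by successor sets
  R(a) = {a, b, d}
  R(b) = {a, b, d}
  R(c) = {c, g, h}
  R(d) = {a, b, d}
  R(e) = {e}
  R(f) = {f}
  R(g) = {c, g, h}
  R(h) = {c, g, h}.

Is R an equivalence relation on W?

Reflexive: yes — every world is R-related to itself.
Symmetric: yes — every pair in R has its reverse in R.
Transitive: yes — every two-step R-path is closed by a direct edge.
So R is an equivalence relation.

Yes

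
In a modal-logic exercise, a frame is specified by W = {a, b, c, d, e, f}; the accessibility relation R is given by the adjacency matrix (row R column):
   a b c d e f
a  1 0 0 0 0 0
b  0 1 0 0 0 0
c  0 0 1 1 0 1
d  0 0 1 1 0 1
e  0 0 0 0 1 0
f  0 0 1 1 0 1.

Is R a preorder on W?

Yes

Reflexive: yes — every world is R-related to itself.
Transitive: yes — every two-step R-path is closed by a direct edge.
So R is a preorder.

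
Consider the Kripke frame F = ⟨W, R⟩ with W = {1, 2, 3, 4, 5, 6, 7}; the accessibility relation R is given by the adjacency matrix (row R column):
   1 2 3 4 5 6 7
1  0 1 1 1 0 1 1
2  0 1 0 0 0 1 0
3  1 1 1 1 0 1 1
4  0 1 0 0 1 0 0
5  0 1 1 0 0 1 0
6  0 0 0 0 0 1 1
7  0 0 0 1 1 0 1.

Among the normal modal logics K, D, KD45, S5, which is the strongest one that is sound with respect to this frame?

D

Serial (axiom D): yes — every world has a successor (e.g. 1 R 2).
Euclidean (axiom 5): no — 1 R 2 and 1 R 3, but not 2 R 3.
Transitive (axiom 4): no — 1 R 4 and 4 R 5, but not 1 R 5.
Reflexive (axiom T): no — 1 is not related to itself.
So F validates K, D; KD45 would additionally require R to be Euclidean and transitive. The strongest is D.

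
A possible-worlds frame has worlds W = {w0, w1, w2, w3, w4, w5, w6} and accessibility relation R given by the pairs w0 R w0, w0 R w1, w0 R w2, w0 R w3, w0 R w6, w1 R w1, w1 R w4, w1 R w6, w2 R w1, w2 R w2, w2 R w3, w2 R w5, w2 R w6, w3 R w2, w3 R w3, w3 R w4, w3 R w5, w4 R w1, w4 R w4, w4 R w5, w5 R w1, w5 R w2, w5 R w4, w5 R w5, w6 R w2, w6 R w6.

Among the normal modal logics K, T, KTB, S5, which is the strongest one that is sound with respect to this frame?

Reflexive (axiom T): yes — every world is R-related to itself.
Symmetric (axiom B): no — w0 R w1 but not w1 R w0.
Euclidean (axiom 5): no — w0 R w1 and w0 R w2, but not w1 R w2.
So F validates K, T; KTB would additionally require R to be symmetric. The strongest is T.

T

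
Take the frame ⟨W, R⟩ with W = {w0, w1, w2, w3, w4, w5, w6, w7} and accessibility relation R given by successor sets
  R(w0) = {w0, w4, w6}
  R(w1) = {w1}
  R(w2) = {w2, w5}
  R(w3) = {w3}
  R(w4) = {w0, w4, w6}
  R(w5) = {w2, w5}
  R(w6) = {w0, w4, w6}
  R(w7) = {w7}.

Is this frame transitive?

Transitive: yes — every two-step R-path is closed by a direct edge.

Yes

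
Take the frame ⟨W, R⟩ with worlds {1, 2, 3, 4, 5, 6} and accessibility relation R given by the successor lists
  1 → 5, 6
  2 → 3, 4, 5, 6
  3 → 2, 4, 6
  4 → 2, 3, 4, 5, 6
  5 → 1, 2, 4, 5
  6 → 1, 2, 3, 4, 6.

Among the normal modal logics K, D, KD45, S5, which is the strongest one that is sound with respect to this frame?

Serial (axiom D): yes — every world has a successor (e.g. 1 R 5).
Euclidean (axiom 5): no — 1 R 5 and 1 R 6, but not 5 R 6.
Transitive (axiom 4): no — 1 R 5 and 5 R 2, but not 1 R 2.
Reflexive (axiom T): no — 1 is not related to itself.
So F validates K, D; KD45 would additionally require R to be Euclidean and transitive. The strongest is D.

D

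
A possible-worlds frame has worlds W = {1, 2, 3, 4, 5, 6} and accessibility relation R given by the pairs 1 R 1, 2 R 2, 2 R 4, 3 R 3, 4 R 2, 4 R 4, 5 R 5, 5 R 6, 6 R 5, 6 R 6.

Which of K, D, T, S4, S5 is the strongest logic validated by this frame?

S5

Serial (axiom D): yes — every world has a successor (e.g. 1 R 1).
Reflexive (axiom T): yes — every world is R-related to itself.
Transitive (axiom 4): yes — every two-step R-path is closed by a direct edge.
Euclidean (axiom 5): yes — any two successors of a common world are R-related.
So F validates K, D, T, S4, S5. The strongest is S5.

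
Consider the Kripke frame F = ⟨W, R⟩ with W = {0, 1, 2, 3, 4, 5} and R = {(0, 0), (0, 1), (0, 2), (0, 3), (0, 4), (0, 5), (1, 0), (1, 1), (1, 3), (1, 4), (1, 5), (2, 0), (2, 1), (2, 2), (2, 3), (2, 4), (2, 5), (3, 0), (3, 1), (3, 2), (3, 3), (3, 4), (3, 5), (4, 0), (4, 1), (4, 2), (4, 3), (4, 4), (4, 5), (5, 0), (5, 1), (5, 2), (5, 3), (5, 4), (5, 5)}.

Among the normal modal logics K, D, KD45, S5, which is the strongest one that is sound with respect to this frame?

Serial (axiom D): yes — every world has a successor (e.g. 0 R 0).
Euclidean (axiom 5): no — 0 R 1 and 0 R 2, but not 1 R 2.
Transitive (axiom 4): no — 1 R 0 and 0 R 2, but not 1 R 2.
Reflexive (axiom T): yes — every world is R-related to itself.
So F validates K, D; KD45 would additionally require R to be Euclidean and transitive. The strongest is D.

D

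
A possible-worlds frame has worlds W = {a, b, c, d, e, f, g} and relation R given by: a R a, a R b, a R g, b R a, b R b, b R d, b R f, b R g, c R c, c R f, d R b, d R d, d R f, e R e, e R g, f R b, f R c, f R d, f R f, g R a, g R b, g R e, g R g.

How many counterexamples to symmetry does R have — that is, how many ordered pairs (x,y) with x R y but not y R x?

R is symmetric; there are no such tuples.

0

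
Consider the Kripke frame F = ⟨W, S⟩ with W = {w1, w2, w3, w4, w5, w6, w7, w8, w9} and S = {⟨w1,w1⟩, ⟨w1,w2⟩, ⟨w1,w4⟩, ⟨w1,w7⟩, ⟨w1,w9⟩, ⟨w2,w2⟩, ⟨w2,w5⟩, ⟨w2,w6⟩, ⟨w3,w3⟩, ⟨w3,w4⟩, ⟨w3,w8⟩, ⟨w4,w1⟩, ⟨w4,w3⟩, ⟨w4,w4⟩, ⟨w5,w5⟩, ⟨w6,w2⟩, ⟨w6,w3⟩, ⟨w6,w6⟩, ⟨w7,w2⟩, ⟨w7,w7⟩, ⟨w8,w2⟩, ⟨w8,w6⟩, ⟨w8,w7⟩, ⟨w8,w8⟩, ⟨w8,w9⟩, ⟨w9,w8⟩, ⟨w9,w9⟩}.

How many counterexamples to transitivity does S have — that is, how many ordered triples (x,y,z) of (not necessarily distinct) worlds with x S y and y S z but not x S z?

24

Enumerating: (w1,w2,w5), (w1,w2,w6), (w1,w4,w3), (w1,w9,w8), (w2,w6,w3), (w3,w4,w1), (w3,w8,w2), (w3,w8,w6), (w3,w8,w7), (w3,w8,w9), (w4,w1,w2), (w4,w1,w7), … and 12 more.
Total: 24.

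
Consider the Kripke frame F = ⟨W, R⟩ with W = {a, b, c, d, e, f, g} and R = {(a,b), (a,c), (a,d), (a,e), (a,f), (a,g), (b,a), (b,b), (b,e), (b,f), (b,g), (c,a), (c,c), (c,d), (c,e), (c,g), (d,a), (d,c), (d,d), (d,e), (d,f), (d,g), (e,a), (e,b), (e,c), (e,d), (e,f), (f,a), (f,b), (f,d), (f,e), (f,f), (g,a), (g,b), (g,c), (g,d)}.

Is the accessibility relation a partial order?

Reflexive: no — a is not related to itself.
Transitive: no — b R a and a R c, but not b R c.
Antisymmetric: no — a R b and b R a with a ≠ b.
So R is not a partial order.

No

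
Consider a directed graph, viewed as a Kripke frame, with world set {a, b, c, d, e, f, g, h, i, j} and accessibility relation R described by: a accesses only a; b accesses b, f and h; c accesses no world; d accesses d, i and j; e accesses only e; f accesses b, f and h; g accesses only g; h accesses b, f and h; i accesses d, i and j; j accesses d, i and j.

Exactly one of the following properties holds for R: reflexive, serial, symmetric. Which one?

symmetric

Reflexive: no — c is not related to itself.
Serial: no — c has no R-successor.
Symmetric: yes — every pair in R has its reverse in R.
Only symmetric holds.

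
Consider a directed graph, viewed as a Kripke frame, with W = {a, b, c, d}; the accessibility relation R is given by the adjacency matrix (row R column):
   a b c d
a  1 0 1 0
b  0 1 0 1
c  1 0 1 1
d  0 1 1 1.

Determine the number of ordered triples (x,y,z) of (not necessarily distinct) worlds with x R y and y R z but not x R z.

4

Enumerating: (a,c,d), (b,d,c), (c,d,b), (d,c,a).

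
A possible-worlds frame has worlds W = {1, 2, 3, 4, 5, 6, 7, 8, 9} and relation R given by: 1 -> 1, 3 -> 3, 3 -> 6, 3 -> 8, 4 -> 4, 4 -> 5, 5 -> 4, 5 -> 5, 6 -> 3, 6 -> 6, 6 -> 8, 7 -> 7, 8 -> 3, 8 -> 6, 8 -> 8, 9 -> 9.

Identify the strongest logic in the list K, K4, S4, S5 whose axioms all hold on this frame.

Transitive (axiom 4): yes — every two-step R-path is closed by a direct edge.
Reflexive (axiom T): no — 2 is not related to itself.
Euclidean (axiom 5): yes — any two successors of a common world are R-related.
So F validates K, K4; S4 would additionally require R to be reflexive. The strongest is K4.

K4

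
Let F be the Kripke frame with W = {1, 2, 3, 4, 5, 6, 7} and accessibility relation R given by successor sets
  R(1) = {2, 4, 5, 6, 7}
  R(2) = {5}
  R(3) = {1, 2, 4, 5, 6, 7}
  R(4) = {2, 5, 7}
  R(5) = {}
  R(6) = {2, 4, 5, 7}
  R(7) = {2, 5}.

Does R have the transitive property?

Yes

Transitive: yes — every two-step R-path is closed by a direct edge.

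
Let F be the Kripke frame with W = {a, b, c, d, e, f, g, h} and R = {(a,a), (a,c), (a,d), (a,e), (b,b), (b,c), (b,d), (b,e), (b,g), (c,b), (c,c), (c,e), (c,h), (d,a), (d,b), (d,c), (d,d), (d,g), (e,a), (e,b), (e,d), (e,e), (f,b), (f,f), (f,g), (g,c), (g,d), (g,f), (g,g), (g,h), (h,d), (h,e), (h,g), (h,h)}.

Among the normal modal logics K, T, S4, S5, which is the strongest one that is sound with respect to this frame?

Reflexive (axiom T): yes — every world is R-related to itself.
Transitive (axiom 4): no — a R c and c R b, but not a R b.
Euclidean (axiom 5): no — a R c and a R d, but not c R d.
So F validates K, T; S4 would additionally require R to be transitive. The strongest is T.

T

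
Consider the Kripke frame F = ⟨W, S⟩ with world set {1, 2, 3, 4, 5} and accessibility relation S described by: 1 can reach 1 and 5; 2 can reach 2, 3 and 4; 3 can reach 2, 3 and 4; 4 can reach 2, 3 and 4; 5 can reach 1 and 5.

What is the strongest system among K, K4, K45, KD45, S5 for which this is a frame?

S5

Transitive (axiom 4): yes — every two-step S-path is closed by a direct edge.
Euclidean (axiom 5): yes — any two successors of a common world are S-related.
Serial (axiom D): yes — every world has a successor (e.g. 1 S 1).
Reflexive (axiom T): yes — every world is S-related to itself.
So F validates K, K4, K45, KD45, S5. The strongest is S5.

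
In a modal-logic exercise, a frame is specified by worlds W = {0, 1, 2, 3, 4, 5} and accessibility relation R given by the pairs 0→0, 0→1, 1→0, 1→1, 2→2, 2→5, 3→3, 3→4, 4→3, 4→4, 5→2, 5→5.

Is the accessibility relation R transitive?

Transitive: yes — every two-step R-path is closed by a direct edge.

Yes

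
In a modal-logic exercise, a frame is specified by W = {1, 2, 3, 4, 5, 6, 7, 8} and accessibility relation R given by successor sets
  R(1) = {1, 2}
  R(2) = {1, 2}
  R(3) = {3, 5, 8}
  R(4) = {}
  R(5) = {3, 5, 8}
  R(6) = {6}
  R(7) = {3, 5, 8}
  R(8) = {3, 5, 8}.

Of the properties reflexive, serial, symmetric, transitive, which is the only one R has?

transitive

Reflexive: no — 4 is not related to itself.
Serial: no — 4 has no R-successor.
Symmetric: no — 7 R 3 but not 3 R 7.
Transitive: yes — every two-step R-path is closed by a direct edge.
Only transitive holds.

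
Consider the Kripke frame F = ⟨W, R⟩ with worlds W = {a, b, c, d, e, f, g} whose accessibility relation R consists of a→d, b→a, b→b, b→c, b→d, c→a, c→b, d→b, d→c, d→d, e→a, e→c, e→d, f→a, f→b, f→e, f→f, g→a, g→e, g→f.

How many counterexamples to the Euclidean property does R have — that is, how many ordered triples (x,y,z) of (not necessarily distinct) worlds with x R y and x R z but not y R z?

Enumerating: (b,a,a), (b,a,b), (b,a,c), (b,c,c), (b,c,d), (b,d,a), (c,a,a), (c,a,b), (d,c,c), (d,c,d), (e,a,a), (e,a,c), … and 17 more.
Total: 29.

29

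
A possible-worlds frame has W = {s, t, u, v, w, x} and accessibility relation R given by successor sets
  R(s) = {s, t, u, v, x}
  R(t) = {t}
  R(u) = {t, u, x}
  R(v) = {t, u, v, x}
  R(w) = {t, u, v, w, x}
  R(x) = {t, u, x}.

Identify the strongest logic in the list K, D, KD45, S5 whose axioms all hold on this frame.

Serial (axiom D): yes — every world has a successor (e.g. s R s).
Euclidean (axiom 5): no — s R t and s R u, but not t R u.
Transitive (axiom 4): yes — every two-step R-path is closed by a direct edge.
Reflexive (axiom T): yes — every world is R-related to itself.
So F validates K, D; KD45 would additionally require R to be Euclidean. The strongest is D.

D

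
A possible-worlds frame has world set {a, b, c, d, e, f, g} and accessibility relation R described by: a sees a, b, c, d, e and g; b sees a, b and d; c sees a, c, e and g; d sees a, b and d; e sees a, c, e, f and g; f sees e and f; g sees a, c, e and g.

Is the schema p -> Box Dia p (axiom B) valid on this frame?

Yes

The schema B characterises exactly the symmetric frames.
Symmetric: yes — every pair in R has its reverse in R.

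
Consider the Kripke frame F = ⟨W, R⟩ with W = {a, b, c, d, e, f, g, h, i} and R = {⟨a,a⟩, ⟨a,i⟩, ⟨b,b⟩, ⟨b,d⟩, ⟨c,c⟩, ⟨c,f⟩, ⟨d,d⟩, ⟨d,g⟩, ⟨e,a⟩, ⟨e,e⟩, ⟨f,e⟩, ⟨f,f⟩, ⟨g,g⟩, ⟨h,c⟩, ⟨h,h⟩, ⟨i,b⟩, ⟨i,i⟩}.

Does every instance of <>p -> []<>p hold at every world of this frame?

No

Axiom 5 corresponds to the accessibility relation being Euclidean.
Euclidean: no — a R i and a R a, but not i R a.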